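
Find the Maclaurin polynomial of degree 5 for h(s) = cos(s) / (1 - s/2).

Write out both Maclaurin series and multiply, keeping only the needed powers.
h(0) = 1
h′(0) = 1/2
h′′(0) = -1/2
h′′′(0) = -3/4
h^(4)(0) = -1/2
h^(5)(0) = -5/4
The Taylor polynomial is Σ h^(k)(0)/k! · s^k.

-s^5/96 - s^4/48 - s^3/8 - s^2/4 + s/2 + 1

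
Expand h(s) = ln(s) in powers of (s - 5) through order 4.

[(s - 5)^0] = ln(5);  [(s - 5)^1] = 1/5;  [(s - 5)^2] = -1/50;  [(s - 5)^3] = 1/375;  [(s - 5)^4] = -1/2500.

-(s - 5)^4/2500 + (s - 5)^3/375 - (s - 5)^2/50 + (s - 5)/5 + ln(5)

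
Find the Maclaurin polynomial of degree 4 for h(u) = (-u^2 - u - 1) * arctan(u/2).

u^4/24 - 11*u^3/24 - u^2/2 - u/2

Shift and add copies of the series according to the polynomial's terms.
h(0) = 0
h′(0) = -1/2
h′′(0) = -1
h′′′(0) = -11/4
h^(4)(0) = 1
Then c_k = h^(k)(0)/k! gives each Taylor coefficient.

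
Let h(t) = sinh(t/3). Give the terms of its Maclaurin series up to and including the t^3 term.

t^3/162 + t/3

h(0) = 0
h′(0) = 1/3
h′′(0) = 0
h′′′(0) = 1/27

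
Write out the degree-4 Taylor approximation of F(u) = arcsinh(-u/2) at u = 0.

u^3/48 - u/2

F(0) = 0
F′(0) = -1/2
F′′(0) = 0
F′′′(0) = 1/8
F^(4)(0) = 0
Dividing each by k! gives the coefficients c_0, ..., c_4.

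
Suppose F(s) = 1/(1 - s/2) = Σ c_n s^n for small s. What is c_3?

F(0) = 1
F′(0) = 1/2
F′′(0) = 1/2
F′′′(0) = 3/4
So c_3 = F′′′(0)/3! = 1/8.

1/8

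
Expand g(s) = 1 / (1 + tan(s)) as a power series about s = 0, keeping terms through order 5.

-32*s^5/15 + 5*s^4/3 - 4*s^3/3 + s^2 - s + 1

Write 1/(1+u) = 1 - u + u^2 - u^3 + ... and substitute the series for u.
g(0) = 1
g′(0) = -1
g′′(0) = 2
g′′′(0) = -8
g^(4)(0) = 40
g^(5)(0) = -256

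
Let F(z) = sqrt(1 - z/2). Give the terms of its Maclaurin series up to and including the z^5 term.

-7*z^5/8192 - 5*z^4/2048 - z^3/128 - z^2/32 - z/4 + 1

F(0) = 1
F′(0) = -1/4
F′′(0) = -1/16
F′′′(0) = -3/64
F^(4)(0) = -15/256
F^(5)(0) = -105/1024
The Taylor polynomial is Σ F^(k)(0)/k! · z^k.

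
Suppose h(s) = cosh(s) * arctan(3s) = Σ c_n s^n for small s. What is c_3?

Expand each factor separately, then convolve coefficients.
[s^0] = 0;  [s^1] = 3;  [s^2] = 0;  [s^3] = -15/2.

-15/2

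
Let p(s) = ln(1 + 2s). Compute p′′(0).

-4

Apply the Taylor formula c_k = f^(k)(a)/k!.
The coefficient of s^2 in the expansion is -2, so p′′(0) = 2! * (-2) = -4.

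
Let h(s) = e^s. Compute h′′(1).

e

Differentiate repeatedly and evaluate at the center.
From the series, [(s - 1)^2] h = e/2; multiply by 2! = 2 to get e.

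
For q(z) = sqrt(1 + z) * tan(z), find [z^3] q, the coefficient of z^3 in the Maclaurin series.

5/24

Take the Cauchy product of the two expansions.
q(0) = 0
q′(0) = 1
q′′(0) = 1
q′′′(0) = 5/4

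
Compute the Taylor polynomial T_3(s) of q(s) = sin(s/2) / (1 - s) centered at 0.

23*s^3/48 + s^2/2 + s/2

Write out both Maclaurin series and multiply, keeping only the needed powers.
[s^0] = 0;  [s^1] = 1/2;  [s^2] = 1/2;  [s^3] = 23/48.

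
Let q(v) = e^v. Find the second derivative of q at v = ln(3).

The coefficient of (v - ln(3))^2 in the expansion is 3/2, so q′′(ln(3)) = 2! * (3/2) = 3.

3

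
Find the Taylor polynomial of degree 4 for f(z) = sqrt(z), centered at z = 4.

Compute the successive derivatives at the expansion point and divide by k!.
f(4) = 2
f′(4) = 1/4
f′′(4) = -1/32
f′′′(4) = 3/256
f^(4)(4) = -15/2048
The Taylor polynomial is Σ f^(k)(4)/k! · (z - 4)^k.

-5*(z - 4)^4/16384 + (z - 4)^3/512 - (z - 4)^2/64 + (z - 4)/4 + 2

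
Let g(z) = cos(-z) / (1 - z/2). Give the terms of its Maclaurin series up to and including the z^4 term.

Take the Cauchy product of the two expansions.

-z^4/48 - z^3/8 - z^2/4 + z/2 + 1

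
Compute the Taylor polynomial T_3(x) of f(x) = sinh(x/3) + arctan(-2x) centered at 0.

433*x^3/162 - 5*x/3

Add the two expansions coefficient-wise.
f(0) = 0
f′(0) = -5/3
f′′(0) = 0
f′′′(0) = 433/27
Then c_k = f^(k)(0)/k! gives each Taylor coefficient.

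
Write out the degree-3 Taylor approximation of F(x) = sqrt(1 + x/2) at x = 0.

x^3/128 - x^2/32 + x/4 + 1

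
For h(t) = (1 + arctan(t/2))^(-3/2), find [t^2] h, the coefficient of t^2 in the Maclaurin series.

15/32

Let u equal the inner series; expand the outer function in u and truncate.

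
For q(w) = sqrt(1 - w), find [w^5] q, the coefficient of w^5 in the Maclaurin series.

q(0) = 1
q′(0) = -1/2
q′′(0) = -1/4
q′′′(0) = -3/8
q^(4)(0) = -15/16
q^(5)(0) = -105/32

-7/256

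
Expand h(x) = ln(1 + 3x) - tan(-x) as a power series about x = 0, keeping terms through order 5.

731*x^5/15 - 81*x^4/4 + 28*x^3/3 - 9*x^2/2 + 4*x

Combine the two series term by term.
h(0) = 0
h′(0) = 4
h′′(0) = -9
h′′′(0) = 56
h^(4)(0) = -486
h^(5)(0) = 5848
The Taylor polynomial is Σ h^(k)(0)/k! · x^k.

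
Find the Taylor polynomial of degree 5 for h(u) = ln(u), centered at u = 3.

Apply the Taylor formula c_k = f^(k)(a)/k!.
[(u - 3)^0] = ln(3);  [(u - 3)^1] = 1/3;  [(u - 3)^2] = -1/18;  [(u - 3)^3] = 1/81;  [(u - 3)^4] = -1/324;  [(u - 3)^5] = 1/1215.

(u - 3)^5/1215 - (u - 3)^4/324 + (u - 3)^3/81 - (u - 3)^2/18 + (u - 3)/3 + ln(3)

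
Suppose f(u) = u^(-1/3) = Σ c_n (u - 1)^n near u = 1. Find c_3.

f(1) = 1
f′(1) = -1/3
f′′(1) = 4/9
f′′′(1) = -28/27
Dividing each by k! gives the coefficients c_0, ..., c_3.

-14/81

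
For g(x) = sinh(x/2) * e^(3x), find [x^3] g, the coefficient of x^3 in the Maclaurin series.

109/48

Take the Cauchy product of the two expansions.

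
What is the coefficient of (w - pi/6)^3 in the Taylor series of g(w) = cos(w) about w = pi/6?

1/12

g(pi/6) = sqrt(3)/2
g′(pi/6) = -1/2
g′′(pi/6) = -sqrt(3)/2
g′′′(pi/6) = 1/2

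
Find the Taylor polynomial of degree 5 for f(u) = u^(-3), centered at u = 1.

-21*(u - 1)^5 + 15*(u - 1)^4 - 10*(u - 1)^3 + 6*(u - 1)^2 - 3*(u - 1) + 1

f(1) = 1
f′(1) = -3
f′′(1) = 12
f′′′(1) = -60
f^(4)(1) = 360
f^(5)(1) = -2520
Then c_k = f^(k)(1)/k! gives each Taylor coefficient.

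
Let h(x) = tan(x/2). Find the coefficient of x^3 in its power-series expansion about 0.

1/24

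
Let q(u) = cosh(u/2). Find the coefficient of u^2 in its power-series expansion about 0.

Compute the successive derivatives at the expansion point and divide by k!.
q(0) = 1
q′(0) = 0
q′′(0) = 1/4
So c_2 = q′′(0)/2! = 1/8.

1/8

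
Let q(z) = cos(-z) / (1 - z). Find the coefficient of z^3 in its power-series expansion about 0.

Multiply the numerator's expansion by the denominator's geometric series.

1/2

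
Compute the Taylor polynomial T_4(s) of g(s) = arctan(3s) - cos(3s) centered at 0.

-27*s^4/8 - 9*s^3 + 9*s^2/2 + 3*s - 1

Expand each term separately and add.
g(0) = -1
g′(0) = 3
g′′(0) = 9
g′′′(0) = -54
g^(4)(0) = -81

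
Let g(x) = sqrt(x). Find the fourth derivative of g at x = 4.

-15/2048

The coefficient of (x - 4)^4 in the expansion is -5/16384, so g^(4)(4) = 4! * (-5/16384) = -15/2048.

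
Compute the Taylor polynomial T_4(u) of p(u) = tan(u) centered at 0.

Differentiate repeatedly and evaluate at the center.
p(0) = 0
p′(0) = 1
p′′(0) = 0
p′′′(0) = 2
p^(4)(0) = 0
Then c_k = p^(k)(0)/k! gives each Taylor coefficient.

u^3/3 + u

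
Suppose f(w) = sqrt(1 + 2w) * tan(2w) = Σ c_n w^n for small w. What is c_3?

5/3

Take the Cauchy product of the two expansions.
So c_3 = f′′′(0)/3! = 5/3.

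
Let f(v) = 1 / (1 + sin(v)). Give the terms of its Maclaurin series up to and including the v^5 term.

Write 1/(1+u) = 1 - u + u^2 - u^3 + ... and substitute the series for u.
f(0) = 1
f′(0) = -1
f′′(0) = 2
f′′′(0) = -5
f^(4)(0) = 16
f^(5)(0) = -61
Dividing each by k! gives the coefficients c_0, ..., c_5.

-61*v^5/120 + 2*v^4/3 - 5*v^3/6 + v^2 - v + 1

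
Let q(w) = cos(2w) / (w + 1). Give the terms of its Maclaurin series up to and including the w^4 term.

-w^4/3 + w^3 - w^2 - w + 1

Expand 1/(denominator) as a geometric series and multiply by the numerator's series.
q(0) = 1
q′(0) = -1
q′′(0) = -2
q′′′(0) = 6
q^(4)(0) = -8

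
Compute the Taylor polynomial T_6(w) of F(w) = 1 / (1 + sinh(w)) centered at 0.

77*w^6/45 - 181*w^5/120 + 4*w^4/3 - 7*w^3/6 + w^2 - w + 1

Use the geometric series for the reciprocal, then substitute.
F(0) = 1
F′(0) = -1
F′′(0) = 2
F′′′(0) = -7
F^(4)(0) = 32
F^(5)(0) = -181
F^(6)(0) = 1232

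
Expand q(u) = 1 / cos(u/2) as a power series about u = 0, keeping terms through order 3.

Divide the numerator series by the denominator series (power-series long division).
q(0) = 1
q′(0) = 0
q′′(0) = 1/4
q′′′(0) = 0
Then c_k = q^(k)(0)/k! gives each Taylor coefficient.

u^2/8 + 1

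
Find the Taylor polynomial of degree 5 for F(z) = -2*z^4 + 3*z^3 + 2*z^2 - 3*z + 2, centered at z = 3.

-2*(z - 3)^4 - 21*(z - 3)^3 - 79*(z - 3)^2 - 126*(z - 3) - 70

Apply the Taylor formula c_k = f^(k)(a)/k!.
F(3) = -70
F′(3) = -126
F′′(3) = -158
F′′′(3) = -126
F^(4)(3) = -48
F^(5)(3) = 0
Dividing each by k! gives the coefficients c_0, ..., c_5.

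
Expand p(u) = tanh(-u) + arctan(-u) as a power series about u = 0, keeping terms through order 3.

2*u^3/3 - 2*u

Add the two expansions coefficient-wise.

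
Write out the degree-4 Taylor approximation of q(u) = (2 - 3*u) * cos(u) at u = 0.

Shift and add copies of the series according to the polynomial's terms.
q(0) = 2
q′(0) = -3
q′′(0) = -2
q′′′(0) = 9
q^(4)(0) = 2
The Taylor polynomial is Σ q^(k)(0)/k! · u^k.

u^4/12 + 3*u^3/2 - u^2 - 3*u + 2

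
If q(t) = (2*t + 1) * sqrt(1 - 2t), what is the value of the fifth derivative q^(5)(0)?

-255

Multiply each power in the prefactor through the base expansion.
The coefficient of t^5 in the expansion is -17/8, so q^(5)(0) = 5! * (-17/8) = -255.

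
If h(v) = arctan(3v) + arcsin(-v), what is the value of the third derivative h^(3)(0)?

-55

Expand each term separately and add.
The coefficient of v^3 in the expansion is -55/6, so h′′′(0) = 3! * (-55/6) = -55.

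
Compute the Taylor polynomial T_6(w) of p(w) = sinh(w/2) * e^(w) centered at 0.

Write out both Maclaurin series and multiply, keeping only the needed powers.
p(0) = 0
p′(0) = 1/2
p′′(0) = 1
p′′′(0) = 13/8
p^(4)(0) = 5/2
p^(5)(0) = 121/32
p^(6)(0) = 91/16

91*w^6/11520 + 121*w^5/3840 + 5*w^4/48 + 13*w^3/48 + w^2/2 + w/2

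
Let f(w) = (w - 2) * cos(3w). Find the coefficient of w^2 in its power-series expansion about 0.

9

Multiply each power in the prefactor through the base expansion.
f(0) = -2
f′(0) = 1
f′′(0) = 18
So c_2 = f′′(0)/2! = 9.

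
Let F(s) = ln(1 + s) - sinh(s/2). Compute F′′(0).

Add the two expansions coefficient-wise.
From the series, [s^2] F = -1/2; multiply by 2! = 2 to get -1.

-1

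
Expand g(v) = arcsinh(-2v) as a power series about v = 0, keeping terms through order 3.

Differentiate repeatedly and evaluate at the center.
g(0) = 0
g′(0) = -2
g′′(0) = 0
g′′′(0) = 8
The Taylor polynomial is Σ g^(k)(0)/k! · v^k.

4*v^3/3 - 2*v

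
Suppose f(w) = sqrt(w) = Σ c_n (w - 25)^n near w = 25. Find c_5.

7/500000000

c_5 = f^(5)(25)/5! = 7/500000000.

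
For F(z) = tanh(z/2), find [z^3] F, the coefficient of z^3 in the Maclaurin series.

Differentiate repeatedly and evaluate at the center.
F(0) = 0
F′(0) = 1/2
F′′(0) = 0
F′′′(0) = -1/4
So c_3 = F′′′(0)/3! = -1/24.

-1/24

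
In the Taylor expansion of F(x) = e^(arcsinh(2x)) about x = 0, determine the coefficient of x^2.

Compose series: expand the inner function first, then feed it into the outer expansion.
F(0) = 1
F′(0) = 2
F′′(0) = 4

2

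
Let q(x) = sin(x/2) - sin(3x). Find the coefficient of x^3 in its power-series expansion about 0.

215/48

Expand each term separately and add.
So c_3 = q′′′(0)/3! = 215/48.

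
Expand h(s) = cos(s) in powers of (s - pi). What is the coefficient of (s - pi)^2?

Compute the successive derivatives at the expansion point and divide by k!.
[(s - pi)^0] = -1;  [(s - pi)^1] = 0;  [(s - pi)^2] = 1/2.

1/2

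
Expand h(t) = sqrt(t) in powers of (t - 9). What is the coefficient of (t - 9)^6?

h(9) = 3
h′(9) = 1/6
h′′(9) = -1/108
h′′′(9) = 1/648
h^(4)(9) = -5/11664
h^(5)(9) = 35/209952
h^(6)(9) = -35/419904

-7/60466176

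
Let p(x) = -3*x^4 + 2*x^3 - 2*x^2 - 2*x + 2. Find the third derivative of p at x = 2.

-132

Apply the Taylor formula c_k = f^(k)(a)/k!.
From the series, [(x - 2)^3] p = -22; multiply by 3! = 6 to get -132.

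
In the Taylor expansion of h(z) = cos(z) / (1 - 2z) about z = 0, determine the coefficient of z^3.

7

Take the Cauchy product of the two expansions.
[z^0] = 1;  [z^1] = 2;  [z^2] = 7/2;  [z^3] = 7.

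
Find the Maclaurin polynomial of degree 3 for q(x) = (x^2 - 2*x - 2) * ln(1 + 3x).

-6*x^3 + 3*x^2 - 6*x

Shift and add copies of the series according to the polynomial's terms.
[x^0] = 0;  [x^1] = -6;  [x^2] = 3;  [x^3] = -6.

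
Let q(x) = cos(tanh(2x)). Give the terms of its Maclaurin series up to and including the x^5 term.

Compose series: expand the inner function first, then feed it into the outer expansion.
q(0) = 1
q′(0) = 0
q′′(0) = -4
q′′′(0) = 0
q^(4)(0) = 144
q^(5)(0) = 0

6*x^4 - 2*x^2 + 1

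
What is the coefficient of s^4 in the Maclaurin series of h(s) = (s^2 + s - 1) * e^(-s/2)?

13/128

Multiply each power in the prefactor through the base expansion.
h(0) = -1
h′(0) = 3/2
h′′(0) = 3/4
h′′′(0) = -17/8
h^(4)(0) = 39/16
So c_4 = h^(4)(0)/4! = 13/128.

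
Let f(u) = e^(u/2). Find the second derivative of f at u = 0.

Apply the Taylor formula c_k = f^(k)(a)/k!.
The coefficient of u^2 in the expansion is 1/8, so f′′(0) = 2! * (1/8) = 1/4.

1/4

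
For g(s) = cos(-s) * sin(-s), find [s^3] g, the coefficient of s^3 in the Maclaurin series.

Multiply the two series term by term and collect like powers.
g(0) = 0
g′(0) = -1
g′′(0) = 0
g′′′(0) = 4

2/3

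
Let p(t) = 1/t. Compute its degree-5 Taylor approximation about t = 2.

Apply the Taylor formula c_k = f^(k)(a)/k!.
p(2) = 1/2
p′(2) = -1/4
p′′(2) = 1/4
p′′′(2) = -3/8
p^(4)(2) = 3/4
p^(5)(2) = -15/8

-(t - 2)^5/64 + (t - 2)^4/32 - (t - 2)^3/16 + (t - 2)^2/8 - (t - 2)/4 + 1/2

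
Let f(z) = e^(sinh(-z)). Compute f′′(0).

Plug the Maclaurin series of the inner function into that of the outer and collect terms.
The coefficient of z^2 in the expansion is 1/2, so f′′(0) = 2! * (1/2) = 1.

1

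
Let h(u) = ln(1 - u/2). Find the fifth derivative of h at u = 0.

From the series, [u^5] h = -1/160; multiply by 5! = 120 to get -3/4.

-3/4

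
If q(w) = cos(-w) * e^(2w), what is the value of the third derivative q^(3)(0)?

Multiply the two series term by term and collect like powers.
The coefficient of w^3 in the expansion is 1/3, so q′′′(0) = 3! * (1/3) = 2.

2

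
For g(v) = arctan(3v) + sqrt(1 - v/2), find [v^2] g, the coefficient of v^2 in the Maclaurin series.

-1/32

Combine the two series term by term.
g(0) = 1
g′(0) = 11/4
g′′(0) = -1/16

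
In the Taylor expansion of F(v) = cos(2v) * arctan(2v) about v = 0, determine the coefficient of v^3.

-20/3

Take the Cauchy product of the two expansions.
[v^0] = 0;  [v^1] = 2;  [v^2] = 0;  [v^3] = -20/3.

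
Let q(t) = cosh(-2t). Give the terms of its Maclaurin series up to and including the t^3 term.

Compute the successive derivatives at the expansion point and divide by k!.

2*t^2 + 1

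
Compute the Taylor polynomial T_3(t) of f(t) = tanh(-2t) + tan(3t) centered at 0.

Combine the two series term by term.
[t^0] = 0;  [t^1] = 1;  [t^2] = 0;  [t^3] = 35/3.

35*t^3/3 + t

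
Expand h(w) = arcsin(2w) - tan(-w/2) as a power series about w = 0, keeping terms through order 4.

Combine the two series term by term.
h(0) = 0
h′(0) = 5/2
h′′(0) = 0
h′′′(0) = 33/4
h^(4)(0) = 0
The Taylor polynomial is Σ h^(k)(0)/k! · w^k.

11*w^3/8 + 5*w/2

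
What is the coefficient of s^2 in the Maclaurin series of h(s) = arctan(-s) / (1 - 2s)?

-2

Expand each factor separately, then convolve coefficients.
[s^0] = 0;  [s^1] = -1;  [s^2] = -2.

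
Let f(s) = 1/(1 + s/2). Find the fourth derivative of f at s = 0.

The coefficient of s^4 in the expansion is 1/16, so f^(4)(0) = 4! * (1/16) = 3/2.

3/2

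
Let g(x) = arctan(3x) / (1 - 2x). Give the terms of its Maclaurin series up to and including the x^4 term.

6*x^4 + 3*x^3 + 6*x^2 + 3*x

Multiply the two series term by term and collect like powers.
g(0) = 0
g′(0) = 3
g′′(0) = 12
g′′′(0) = 18
g^(4)(0) = 144
Dividing each by k! gives the coefficients c_0, ..., c_4.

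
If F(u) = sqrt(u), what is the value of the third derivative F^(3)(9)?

The coefficient of (u - 9)^3 in the expansion is 1/3888, so F′′′(9) = 3! * (1/3888) = 1/648.

1/648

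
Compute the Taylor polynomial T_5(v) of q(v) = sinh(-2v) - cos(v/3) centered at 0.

-4*v^5/15 - v^4/1944 - 4*v^3/3 + v^2/18 - 2*v - 1

Combine the two series term by term.
q(0) = -1
q′(0) = -2
q′′(0) = 1/9
q′′′(0) = -8
q^(4)(0) = -1/81
q^(5)(0) = -32
The Taylor polynomial is Σ q^(k)(0)/k! · v^k.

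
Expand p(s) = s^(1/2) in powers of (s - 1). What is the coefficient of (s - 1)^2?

-1/8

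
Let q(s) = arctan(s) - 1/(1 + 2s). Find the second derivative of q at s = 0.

Expand each term separately and add.
The coefficient of s^2 in the expansion is -4, so q′′(0) = 2! * (-4) = -8.

-8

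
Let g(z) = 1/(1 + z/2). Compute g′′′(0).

The coefficient of z^3 in the expansion is -1/8, so g′′′(0) = 3! * (-1/8) = -3/4.

-3/4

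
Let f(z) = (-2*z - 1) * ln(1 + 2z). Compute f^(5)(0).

192

Distribute the polynomial across the series and collect like powers.
The coefficient of z^5 in the expansion is 8/5, so f^(5)(0) = 5! * (8/5) = 192.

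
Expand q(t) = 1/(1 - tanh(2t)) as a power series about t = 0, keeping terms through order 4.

16*t^4/3 + 16*t^3/3 + 4*t^2 + 2*t + 1

Compose series: expand the inner function first, then feed it into the outer expansion.
q(0) = 1
q′(0) = 2
q′′(0) = 8
q′′′(0) = 32
q^(4)(0) = 128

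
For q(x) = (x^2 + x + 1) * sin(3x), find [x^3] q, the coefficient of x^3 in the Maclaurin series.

-3/2

Distribute the polynomial across the series and collect like powers.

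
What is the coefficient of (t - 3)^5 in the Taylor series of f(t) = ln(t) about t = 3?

1/1215

f(3) = ln(3)
f′(3) = 1/3
f′′(3) = -1/9
f′′′(3) = 2/27
f^(4)(3) = -2/27
f^(5)(3) = 8/81
So c_5 = f^(5)(3)/5! = 1/1215.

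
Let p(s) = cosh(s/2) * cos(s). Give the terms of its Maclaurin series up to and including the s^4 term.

Multiply the two series term by term and collect like powers.
[s^0] = 1;  [s^1] = 0;  [s^2] = -3/8;  [s^3] = 0;  [s^4] = -7/384.

-7*s^4/384 - 3*s^2/8 + 1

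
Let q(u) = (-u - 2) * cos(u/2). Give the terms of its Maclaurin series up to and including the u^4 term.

Multiply each power in the prefactor through the base expansion.

-u^4/192 + u^3/8 + u^2/4 - u - 2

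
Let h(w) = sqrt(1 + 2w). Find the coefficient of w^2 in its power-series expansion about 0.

Compute the successive derivatives at the expansion point and divide by k!.
[w^0] = 1;  [w^1] = 1;  [w^2] = -1/2.

-1/2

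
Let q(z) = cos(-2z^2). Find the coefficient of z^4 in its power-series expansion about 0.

-2

q(0) = 1
q′(0) = 0
q′′(0) = 0
q′′′(0) = 0
q^(4)(0) = -48
So c_4 = q^(4)(0)/4! = -2.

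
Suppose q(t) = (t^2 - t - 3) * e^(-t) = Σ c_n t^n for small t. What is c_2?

Multiply each power in the prefactor through the base expansion.
q(0) = -3
q′(0) = 2
q′′(0) = 1
So c_2 = q′′(0)/2! = 1/2.

1/2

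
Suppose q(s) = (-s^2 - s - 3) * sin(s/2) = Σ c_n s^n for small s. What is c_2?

Multiply each power in the prefactor through the base expansion.
[s^0] = 0;  [s^1] = -3/2;  [s^2] = -1/2.
So c_2 = q′′(0)/2! = -1/2.

-1/2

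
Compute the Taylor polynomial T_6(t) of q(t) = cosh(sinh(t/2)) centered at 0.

Plug the Maclaurin series of the inner function into that of the outer and collect terms.
q(0) = 1
q′(0) = 0
q′′(0) = 1/4
q′′′(0) = 0
q^(4)(0) = 5/16
q^(5)(0) = 0
q^(6)(0) = 37/64
Then c_k = q^(k)(0)/k! gives each Taylor coefficient.

37*t^6/46080 + 5*t^4/384 + t^2/8 + 1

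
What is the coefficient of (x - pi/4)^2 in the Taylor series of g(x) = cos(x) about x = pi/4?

-sqrt(2)/4

Apply the Taylor formula c_k = f^(k)(a)/k!.
[(x - pi/4)^0] = sqrt(2)/2;  [(x - pi/4)^1] = -sqrt(2)/2;  [(x - pi/4)^2] = -sqrt(2)/4.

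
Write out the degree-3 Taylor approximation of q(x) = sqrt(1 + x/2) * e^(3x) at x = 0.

Write out both Maclaurin series and multiply, keeping only the needed powers.

709*x^3/128 + 167*x^2/32 + 13*x/4 + 1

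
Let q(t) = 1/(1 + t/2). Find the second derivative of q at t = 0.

1/2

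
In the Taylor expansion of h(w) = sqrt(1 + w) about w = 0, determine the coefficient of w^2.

h(0) = 1
h′(0) = 1/2
h′′(0) = -1/4
The Taylor polynomial is Σ h^(k)(0)/k! · w^k.

-1/8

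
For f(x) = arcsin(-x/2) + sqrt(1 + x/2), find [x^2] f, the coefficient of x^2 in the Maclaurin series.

-1/32

Expand each term separately and add.
f(0) = 1
f′(0) = -1/4
f′′(0) = -1/16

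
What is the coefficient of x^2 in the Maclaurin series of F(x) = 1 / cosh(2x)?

-2

Invert the denominator's series and multiply.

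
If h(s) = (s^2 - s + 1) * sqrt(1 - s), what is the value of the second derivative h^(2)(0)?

11/4

Shift and add copies of the series according to the polynomial's terms.
From the series, [s^2] h = 11/8; multiply by 2! = 2 to get 11/4.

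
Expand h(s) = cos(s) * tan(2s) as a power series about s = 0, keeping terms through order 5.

Multiply the two series term by term and collect like powers.
[s^0] = 0;  [s^1] = 2;  [s^2] = 0;  [s^3] = 5/3;  [s^4] = 0;  [s^5] = 181/60.

181*s^5/60 + 5*s^3/3 + 2*s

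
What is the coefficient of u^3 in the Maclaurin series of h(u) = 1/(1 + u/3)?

-1/27

Apply the Taylor formula c_k = f^(k)(a)/k!.
h(0) = 1
h′(0) = -1/3
h′′(0) = 2/9
h′′′(0) = -2/9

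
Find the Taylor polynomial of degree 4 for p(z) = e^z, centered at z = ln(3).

[(z - ln(3))^0] = 3;  [(z - ln(3))^1] = 3;  [(z - ln(3))^2] = 3/2;  [(z - ln(3))^3] = 1/2;  [(z - ln(3))^4] = 1/8.

(z - ln(3))^4/8 + (z - ln(3))^3/2 + 3*(z - ln(3))^2/2 + 3*(z - ln(3)) + 3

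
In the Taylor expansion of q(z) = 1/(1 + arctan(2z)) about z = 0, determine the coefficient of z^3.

-16/3

Let u equal the inner series; expand the outer function in u and truncate.
[z^0] = 1;  [z^1] = -2;  [z^2] = 4;  [z^3] = -16/3.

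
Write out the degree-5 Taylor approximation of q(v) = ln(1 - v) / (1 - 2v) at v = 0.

Take the Cauchy product of the two expansions.
[v^0] = 0;  [v^1] = -1;  [v^2] = -5/2;  [v^3] = -16/3;  [v^4] = -131/12;  [v^5] = -661/30.

-661*v^5/30 - 131*v^4/12 - 16*v^3/3 - 5*v^2/2 - v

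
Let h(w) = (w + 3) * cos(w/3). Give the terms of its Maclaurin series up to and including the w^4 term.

Distribute the polynomial across the series and collect like powers.
h(0) = 3
h′(0) = 1
h′′(0) = -1/3
h′′′(0) = -1/3
h^(4)(0) = 1/27

w^4/648 - w^3/18 - w^2/6 + w + 3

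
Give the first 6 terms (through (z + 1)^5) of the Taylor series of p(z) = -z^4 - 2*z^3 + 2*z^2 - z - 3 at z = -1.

-(z + 1)^4 + 2*(z + 1)^3 + 2*(z + 1)^2 - 7*(z + 1) + 1

Use the known series and substitute for the argument.
[(z + 1)^0] = 1;  [(z + 1)^1] = -7;  [(z + 1)^2] = 2;  [(z + 1)^3] = 2;  [(z + 1)^4] = -1;  [(z + 1)^5] = 0.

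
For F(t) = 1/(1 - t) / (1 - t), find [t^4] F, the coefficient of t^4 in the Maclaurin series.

Write out both Maclaurin series and multiply, keeping only the needed powers.
[t^0] = 1;  [t^1] = 2;  [t^2] = 3;  [t^3] = 4;  [t^4] = 5.

5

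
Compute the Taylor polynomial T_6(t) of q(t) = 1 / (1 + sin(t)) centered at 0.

Expand as Σ (-1)^k u^k with u equal to the inner function's series.
q(0) = 1
q′(0) = -1
q′′(0) = 2
q′′′(0) = -5
q^(4)(0) = 16
q^(5)(0) = -61
q^(6)(0) = 272

17*t^6/45 - 61*t^5/120 + 2*t^4/3 - 5*t^3/6 + t^2 - t + 1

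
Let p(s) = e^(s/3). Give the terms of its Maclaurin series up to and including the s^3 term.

[s^0] = 1;  [s^1] = 1/3;  [s^2] = 1/18;  [s^3] = 1/162.

s^3/162 + s^2/18 + s/3 + 1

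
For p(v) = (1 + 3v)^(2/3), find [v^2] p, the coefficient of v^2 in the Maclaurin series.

p(0) = 1
p′(0) = 2
p′′(0) = -2
So c_2 = p′′(0)/2! = -1.

-1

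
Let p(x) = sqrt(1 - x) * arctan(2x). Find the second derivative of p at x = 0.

-2

Take the Cauchy product of the two expansions.
The coefficient of x^2 in the expansion is -1, so p′′(0) = 2! * (-1) = -2.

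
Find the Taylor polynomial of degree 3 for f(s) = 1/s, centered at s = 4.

f(4) = 1/4
f′(4) = -1/16
f′′(4) = 1/32
f′′′(4) = -3/128
The Taylor polynomial is Σ f^(k)(4)/k! · (s - 4)^k.

-(s - 4)^3/256 + (s - 4)^2/64 - (s - 4)/16 + 1/4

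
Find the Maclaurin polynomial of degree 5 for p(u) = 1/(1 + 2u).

-32*u^5 + 16*u^4 - 8*u^3 + 4*u^2 - 2*u + 1

Differentiate repeatedly and evaluate at the center.
[u^0] = 1;  [u^1] = -2;  [u^2] = 4;  [u^3] = -8;  [u^4] = 16;  [u^5] = -32.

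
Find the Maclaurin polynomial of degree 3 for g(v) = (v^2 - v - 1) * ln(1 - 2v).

Distribute the polynomial across the series and collect like powers.
g(0) = 0
g′(0) = 2
g′′(0) = 8
g′′′(0) = 16

8*v^3/3 + 4*v^2 + 2*v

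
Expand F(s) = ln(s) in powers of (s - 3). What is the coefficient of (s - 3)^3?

1/81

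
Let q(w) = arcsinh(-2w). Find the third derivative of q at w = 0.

8

The coefficient of w^3 in the expansion is 4/3, so q′′′(0) = 3! * (4/3) = 8.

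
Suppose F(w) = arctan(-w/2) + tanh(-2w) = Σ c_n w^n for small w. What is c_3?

65/24

Expand each term separately and add.
[w^0] = 0;  [w^1] = -5/2;  [w^2] = 0;  [w^3] = 65/24.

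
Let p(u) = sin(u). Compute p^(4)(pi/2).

Differentiate repeatedly and evaluate at the center.
The coefficient of (u - pi/2)^4 in the expansion is 1/24, so p^(4)(pi/2) = 4! * (1/24) = 1.

1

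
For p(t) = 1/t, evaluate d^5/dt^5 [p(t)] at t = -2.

Differentiate repeatedly and evaluate at the center.
From the series, [(t + 2)^5] p = -1/64; multiply by 5! = 120 to get -15/8.

-15/8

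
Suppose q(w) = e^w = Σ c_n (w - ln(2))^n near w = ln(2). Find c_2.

1

Differentiate repeatedly and evaluate at the center.
q(ln(2)) = 2
q′(ln(2)) = 2
q′′(ln(2)) = 2
So c_2 = q′′(ln(2))/2! = 1.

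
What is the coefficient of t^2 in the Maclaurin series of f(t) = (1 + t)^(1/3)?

[t^0] = 1;  [t^1] = 1/3;  [t^2] = -1/9.
So c_2 = f′′(0)/2! = -1/9.

-1/9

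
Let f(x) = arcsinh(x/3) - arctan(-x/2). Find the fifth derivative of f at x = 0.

85/108

Add the two expansions coefficient-wise.
The coefficient of x^5 in the expansion is 17/2592, so f^(5)(0) = 5! * (17/2592) = 85/108.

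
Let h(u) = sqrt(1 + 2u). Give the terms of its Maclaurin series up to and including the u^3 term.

h(0) = 1
h′(0) = 1
h′′(0) = -1
h′′′(0) = 3
Dividing each by k! gives the coefficients c_0, ..., c_3.

u^3/2 - u^2/2 + u + 1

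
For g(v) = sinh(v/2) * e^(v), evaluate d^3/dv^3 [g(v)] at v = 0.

Write out both Maclaurin series and multiply, keeping only the needed powers.
The coefficient of v^3 in the expansion is 13/48, so g′′′(0) = 3! * (13/48) = 13/8.

13/8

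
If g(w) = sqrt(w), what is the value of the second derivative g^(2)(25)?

-1/500

The coefficient of (w - 25)^2 in the expansion is -1/1000, so g′′(25) = 2! * (-1/1000) = -1/500.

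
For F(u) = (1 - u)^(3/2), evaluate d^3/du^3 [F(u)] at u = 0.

3/8

From the series, [u^3] F = 1/16; multiply by 3! = 6 to get 3/8.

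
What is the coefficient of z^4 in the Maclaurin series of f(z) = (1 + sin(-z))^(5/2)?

Substitute the inner expansion into the outer series and collect powers.

-85/128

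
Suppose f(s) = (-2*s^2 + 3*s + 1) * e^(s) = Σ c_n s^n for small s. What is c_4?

Distribute the polynomial across the series and collect like powers.
f(0) = 1
f′(0) = 4
f′′(0) = 3
f′′′(0) = -2
f^(4)(0) = -11

-11/24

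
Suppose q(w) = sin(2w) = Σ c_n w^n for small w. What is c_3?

Compute the successive derivatives at the expansion point and divide by k!.
q(0) = 0
q′(0) = 2
q′′(0) = 0
q′′′(0) = -8
So c_3 = q′′′(0)/3! = -4/3.

-4/3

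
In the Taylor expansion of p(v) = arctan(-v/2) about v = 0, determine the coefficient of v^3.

p(0) = 0
p′(0) = -1/2
p′′(0) = 0
p′′′(0) = 1/4
So c_3 = p′′′(0)/3! = 1/24.

1/24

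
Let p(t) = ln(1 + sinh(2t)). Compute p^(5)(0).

Substitute the inner expansion into the outer series and collect powers.
From the series, [t^5] p = 12; multiply by 5! = 120 to get 1440.

1440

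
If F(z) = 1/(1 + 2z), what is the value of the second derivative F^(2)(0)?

From the series, [z^2] F = 4; multiply by 2! = 2 to get 8.

8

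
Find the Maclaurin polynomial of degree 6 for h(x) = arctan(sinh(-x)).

Plug the Maclaurin series of the inner function into that of the outer and collect terms.
[x^0] = 0;  [x^1] = -1;  [x^2] = 0;  [x^3] = 1/6;  [x^4] = 0;  [x^5] = -1/24;  [x^6] = 0.

-x^5/24 + x^3/6 - x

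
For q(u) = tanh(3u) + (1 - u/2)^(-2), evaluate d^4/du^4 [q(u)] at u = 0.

15/2

Expand each term separately and add.
From the series, [u^4] q = 5/16; multiply by 4! = 24 to get 15/2.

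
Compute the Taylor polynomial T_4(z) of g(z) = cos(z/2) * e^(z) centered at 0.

-7*z^4/384 + z^3/24 + 3*z^2/8 + z + 1

Multiply the two series term by term and collect like powers.
[z^0] = 1;  [z^1] = 1;  [z^2] = 3/8;  [z^3] = 1/24;  [z^4] = -7/384.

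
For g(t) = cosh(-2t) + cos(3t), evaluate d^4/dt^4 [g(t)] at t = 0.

Add the two expansions coefficient-wise.
The coefficient of t^4 in the expansion is 97/24, so g^(4)(0) = 4! * (97/24) = 97.

97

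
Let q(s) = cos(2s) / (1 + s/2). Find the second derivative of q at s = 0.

Write out both Maclaurin series and multiply, keeping only the needed powers.
The coefficient of s^2 in the expansion is -7/4, so q′′(0) = 2! * (-7/4) = -7/2.

-7/2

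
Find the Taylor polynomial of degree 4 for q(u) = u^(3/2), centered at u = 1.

3*(u - 1)^4/128 - (u - 1)^3/16 + 3*(u - 1)^2/8 + 3*(u - 1)/2 + 1

Compute the successive derivatives at the expansion point and divide by k!.
[(u - 1)^0] = 1;  [(u - 1)^1] = 3/2;  [(u - 1)^2] = 3/8;  [(u - 1)^3] = -1/16;  [(u - 1)^4] = 3/128.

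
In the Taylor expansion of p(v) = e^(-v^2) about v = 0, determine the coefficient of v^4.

1/2

c_4 = p^(4)(0)/4! = 1/2.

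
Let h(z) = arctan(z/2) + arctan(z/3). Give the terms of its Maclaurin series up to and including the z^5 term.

55*z^5/7776 - 35*z^3/648 + 5*z/6

Add the two expansions coefficient-wise.
h(0) = 0
h′(0) = 5/6
h′′(0) = 0
h′′′(0) = -35/108
h^(4)(0) = 0
h^(5)(0) = 275/324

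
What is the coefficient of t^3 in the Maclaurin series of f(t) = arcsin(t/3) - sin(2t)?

217/162

Combine the two series term by term.
[t^0] = 0;  [t^1] = -5/3;  [t^2] = 0;  [t^3] = 217/162.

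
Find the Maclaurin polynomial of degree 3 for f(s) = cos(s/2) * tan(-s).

-5*s^3/24 - s

Write out both Maclaurin series and multiply, keeping only the needed powers.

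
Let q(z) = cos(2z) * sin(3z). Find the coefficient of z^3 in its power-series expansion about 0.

Take the Cauchy product of the two expansions.
q(0) = 0
q′(0) = 3
q′′(0) = 0
q′′′(0) = -63
So c_3 = q′′′(0)/3! = -21/2.

-21/2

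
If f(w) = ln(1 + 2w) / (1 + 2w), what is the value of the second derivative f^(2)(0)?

Take the Cauchy product of the two expansions.
The coefficient of w^2 in the expansion is -6, so f′′(0) = 2! * (-6) = -12.

-12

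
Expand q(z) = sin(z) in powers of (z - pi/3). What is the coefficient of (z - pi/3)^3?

-1/12

q(pi/3) = sqrt(3)/2
q′(pi/3) = 1/2
q′′(pi/3) = -sqrt(3)/2
q′′′(pi/3) = -1/2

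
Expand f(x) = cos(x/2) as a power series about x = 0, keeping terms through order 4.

Differentiate repeatedly and evaluate at the center.

x^4/384 - x^2/8 + 1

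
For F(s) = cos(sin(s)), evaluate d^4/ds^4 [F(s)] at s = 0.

5

Plug the Maclaurin series of the inner function into that of the outer and collect terms.
From the series, [s^4] F = 5/24; multiply by 4! = 24 to get 5.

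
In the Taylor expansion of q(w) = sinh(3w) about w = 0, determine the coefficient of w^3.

Compute the successive derivatives at the expansion point and divide by k!.
So c_3 = q′′′(0)/3! = 9/2.

9/2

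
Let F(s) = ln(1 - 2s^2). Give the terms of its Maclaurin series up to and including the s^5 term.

-2*s^4 - 2*s^2

[s^0] = 0;  [s^1] = 0;  [s^2] = -2;  [s^3] = 0;  [s^4] = -2;  [s^5] = 0.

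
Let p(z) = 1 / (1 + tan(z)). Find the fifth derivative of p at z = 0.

Use the geometric series for the reciprocal, then substitute.
From the series, [z^5] p = -32/15; multiply by 5! = 120 to get -256.

-256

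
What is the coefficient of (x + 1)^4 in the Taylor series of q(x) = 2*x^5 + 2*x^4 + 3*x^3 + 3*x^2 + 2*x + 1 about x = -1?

Apply the Taylor formula c_k = f^(k)(a)/k!.
So c_4 = q^(4)(-1)/4! = -8.

-8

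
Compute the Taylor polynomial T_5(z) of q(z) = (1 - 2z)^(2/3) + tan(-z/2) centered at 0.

-36083*z^5/58320 - 112*z^4/243 - 283*z^3/648 - 4*z^2/9 - 11*z/6 + 1

Add the two expansions coefficient-wise.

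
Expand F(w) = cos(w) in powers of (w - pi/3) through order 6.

-(w - pi/3)^6/1440 - sqrt(3)*(w - pi/3)^5/240 + (w - pi/3)^4/48 + sqrt(3)*(w - pi/3)^3/12 - (w - pi/3)^2/4 - sqrt(3)*(w - pi/3)/2 + 1/2

Differentiate repeatedly and evaluate at the center.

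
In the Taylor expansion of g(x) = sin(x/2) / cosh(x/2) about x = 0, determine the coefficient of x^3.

-1/12

Write the quotient as an unknown series and match coefficients against numerator = denominator · series.
g(0) = 0
g′(0) = 1/2
g′′(0) = 0
g′′′(0) = -1/2
The Taylor polynomial is Σ g^(k)(0)/k! · x^k.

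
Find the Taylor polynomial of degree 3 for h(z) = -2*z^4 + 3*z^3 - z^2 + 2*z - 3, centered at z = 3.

h(3) = -87
h′(3) = -139
h′′(3) = -164
h′′′(3) = -126

-21*(z - 3)^3 - 82*(z - 3)^2 - 139*(z - 3) - 87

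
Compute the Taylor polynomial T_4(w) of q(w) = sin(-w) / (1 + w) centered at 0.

5*w^4/6 - 5*w^3/6 + w^2 - w

Expand each factor separately, then convolve coefficients.
[w^0] = 0;  [w^1] = -1;  [w^2] = 1;  [w^3] = -5/6;  [w^4] = 5/6.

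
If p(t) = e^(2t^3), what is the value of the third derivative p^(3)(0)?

The coefficient of t^3 in the expansion is 2, so p′′′(0) = 3! * (2) = 12.

12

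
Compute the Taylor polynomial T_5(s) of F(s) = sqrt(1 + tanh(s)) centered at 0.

121*s^5/3840 + 17*s^4/384 - 5*s^3/48 - s^2/8 + s/2 + 1

Let u equal the inner series; expand the outer function in u and truncate.
F(0) = 1
F′(0) = 1/2
F′′(0) = -1/4
F′′′(0) = -5/8
F^(4)(0) = 17/16
F^(5)(0) = 121/32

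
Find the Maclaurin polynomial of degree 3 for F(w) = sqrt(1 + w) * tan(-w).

-5*w^3/24 - w^2/2 - w

Take the Cauchy product of the two expansions.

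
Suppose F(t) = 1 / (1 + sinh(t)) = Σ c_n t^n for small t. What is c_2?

Use the geometric series for the reciprocal, then substitute.
[t^0] = 1;  [t^1] = -1;  [t^2] = 1.
So c_2 = F′′(0)/2! = 1.

1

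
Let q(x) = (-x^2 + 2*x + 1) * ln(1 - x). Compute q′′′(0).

-2

Shift and add copies of the series according to the polynomial's terms.
From the series, [x^3] q = -1/3; multiply by 3! = 6 to get -2.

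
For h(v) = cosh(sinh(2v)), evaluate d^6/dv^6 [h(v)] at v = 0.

2368

Compose series: expand the inner function first, then feed it into the outer expansion.
The coefficient of v^6 in the expansion is 148/45, so h^(6)(0) = 6! * (148/45) = 2368.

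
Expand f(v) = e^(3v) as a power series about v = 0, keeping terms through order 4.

Apply the Taylor formula c_k = f^(k)(a)/k!.
f(0) = 1
f′(0) = 3
f′′(0) = 9
f′′′(0) = 27
f^(4)(0) = 81

27*v^4/8 + 9*v^3/2 + 9*v^2/2 + 3*v + 1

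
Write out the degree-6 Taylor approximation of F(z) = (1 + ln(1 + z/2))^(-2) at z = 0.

2777*z^6/3840 - 259*z^5/320 + 57*z^4/64 - 23*z^3/24 + z^2 - z + 1

Substitute the inner expansion into the outer series and collect powers.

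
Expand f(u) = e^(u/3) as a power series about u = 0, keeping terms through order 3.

u^3/162 + u^2/18 + u/3 + 1

Use the known series and substitute for the argument.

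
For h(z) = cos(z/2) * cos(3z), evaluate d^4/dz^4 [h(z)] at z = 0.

Write out both Maclaurin series and multiply, keeping only the needed powers.
From the series, [z^4] h = 1513/384; multiply by 4! = 24 to get 1513/16.

1513/16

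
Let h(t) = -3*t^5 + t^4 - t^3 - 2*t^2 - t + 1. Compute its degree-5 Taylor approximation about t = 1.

-3*(t - 1)^5 - 14*(t - 1)^4 - 27*(t - 1)^3 - 29*(t - 1)^2 - 19*(t - 1) - 5

h(1) = -5
h′(1) = -19
h′′(1) = -58
h′′′(1) = -162
h^(4)(1) = -336
h^(5)(1) = -360
The Taylor polynomial is Σ h^(k)(1)/k! · (t - 1)^k.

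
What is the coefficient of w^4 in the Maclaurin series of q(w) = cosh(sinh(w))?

Plug the Maclaurin series of the inner function into that of the outer and collect terms.
So c_4 = q^(4)(0)/4! = 5/24.

5/24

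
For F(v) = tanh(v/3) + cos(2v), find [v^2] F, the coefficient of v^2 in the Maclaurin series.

-2

Add the two expansions coefficient-wise.
F(0) = 1
F′(0) = 1/3
F′′(0) = -4
So c_2 = F′′(0)/2! = -2.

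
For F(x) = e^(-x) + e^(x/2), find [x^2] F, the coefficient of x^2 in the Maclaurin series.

Combine the two series term by term.
F(0) = 2
F′(0) = -1/2
F′′(0) = 5/4
So c_2 = F′′(0)/2! = 5/8.

5/8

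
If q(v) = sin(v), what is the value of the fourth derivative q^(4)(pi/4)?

sqrt(2)/2

The coefficient of (v - pi/4)^4 in the expansion is sqrt(2)/48, so q^(4)(pi/4) = 4! * (sqrt(2)/48) = sqrt(2)/2.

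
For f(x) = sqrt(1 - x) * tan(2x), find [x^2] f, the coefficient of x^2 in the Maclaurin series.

Expand each factor separately, then convolve coefficients.
[x^0] = 0;  [x^1] = 2;  [x^2] = -1.

-1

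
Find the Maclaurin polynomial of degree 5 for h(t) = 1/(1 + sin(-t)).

Compose series: expand the inner function first, then feed it into the outer expansion.
h(0) = 1
h′(0) = 1
h′′(0) = 2
h′′′(0) = 5
h^(4)(0) = 16
h^(5)(0) = 61

61*t^5/120 + 2*t^4/3 + 5*t^3/6 + t^2 + t + 1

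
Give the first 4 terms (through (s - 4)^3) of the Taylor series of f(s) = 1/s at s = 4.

Apply the Taylor formula c_k = f^(k)(a)/k!.
f(4) = 1/4
f′(4) = -1/16
f′′(4) = 1/32
f′′′(4) = -3/128

-(s - 4)^3/256 + (s - 4)^2/64 - (s - 4)/16 + 1/4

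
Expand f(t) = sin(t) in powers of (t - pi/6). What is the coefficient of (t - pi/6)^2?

-1/4

Use the known series and substitute for the argument.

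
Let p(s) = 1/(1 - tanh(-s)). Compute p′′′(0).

-4

Substitute the inner expansion into the outer series and collect powers.
The coefficient of s^3 in the expansion is -2/3, so p′′′(0) = 3! * (-2/3) = -4.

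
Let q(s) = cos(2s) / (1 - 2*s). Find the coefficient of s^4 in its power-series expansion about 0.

Multiply the numerator's expansion by the denominator's geometric series.
q(0) = 1
q′(0) = 2
q′′(0) = 4
q′′′(0) = 24
q^(4)(0) = 208
So c_4 = q^(4)(0)/4! = 26/3.

26/3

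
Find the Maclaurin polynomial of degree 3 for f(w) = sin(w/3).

-w^3/162 + w/3

f(0) = 0
f′(0) = 1/3
f′′(0) = 0
f′′′(0) = -1/27
Dividing each by k! gives the coefficients c_0, ..., c_3.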